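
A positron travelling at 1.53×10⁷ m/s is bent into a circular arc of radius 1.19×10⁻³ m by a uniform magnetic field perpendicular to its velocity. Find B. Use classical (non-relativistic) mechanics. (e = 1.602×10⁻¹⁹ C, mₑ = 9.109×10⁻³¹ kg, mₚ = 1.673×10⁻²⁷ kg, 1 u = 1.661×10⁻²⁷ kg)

B ≈ 0.0731 T

From |q|vB = mv²/r, B = mv/(|q|r).
B = (9.109×10⁻³¹)(1.53×10⁷)/((1.602×10⁻¹⁹)(1.19×10⁻³)) ≈ 0.0731 T.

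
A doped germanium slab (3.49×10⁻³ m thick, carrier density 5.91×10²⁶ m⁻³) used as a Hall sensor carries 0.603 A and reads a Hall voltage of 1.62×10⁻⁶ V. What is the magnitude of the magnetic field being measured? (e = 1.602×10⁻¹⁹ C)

B ≈ 0.888 T

From V_H = IB/(n e t), B = V_H n e t / I.
B = (1.62×10⁻⁶)(5.91×10²⁶)(1.602×10⁻¹⁹)(3.49×10⁻³)/0.603 ≈ 0.888 T.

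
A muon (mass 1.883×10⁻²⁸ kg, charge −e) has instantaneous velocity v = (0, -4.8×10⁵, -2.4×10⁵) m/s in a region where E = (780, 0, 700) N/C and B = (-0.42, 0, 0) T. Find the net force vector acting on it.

v×B = (0, 1.01×10⁵, -2.02×10⁵) N/C.
E + v×B = (780, 1.01×10⁵, -2.01×10⁵) N/C.
F = q(E + v×B) = (−1.602×10⁻¹⁹ C)·(780, 1.01×10⁵, -2.01×10⁵) = (-1.25×10⁻¹⁶, -1.61×10⁻¹⁴, 3.22×10⁻¹⁴) N.

F ≈ (-1.25×10⁻¹⁶, -1.61×10⁻¹⁴, 3.22×10⁻¹⁴) N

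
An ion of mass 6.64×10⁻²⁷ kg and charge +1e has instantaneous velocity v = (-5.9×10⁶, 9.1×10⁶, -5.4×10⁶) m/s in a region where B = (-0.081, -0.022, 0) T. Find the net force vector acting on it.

F ≈ (-1.90×10⁻¹⁴, 7.01×10⁻¹⁴, 1.39×10⁻¹³) N

v×B = (-1.19×10⁵, 4.37×10⁵, 8.67×10⁵) N/C.
F = q v×B = (1.602×10⁻¹⁹ C)·(-1.19×10⁵, 4.37×10⁵, 8.67×10⁵) = (-1.90×10⁻¹⁴, 7.01×10⁻¹⁴, 1.39×10⁻¹³) N.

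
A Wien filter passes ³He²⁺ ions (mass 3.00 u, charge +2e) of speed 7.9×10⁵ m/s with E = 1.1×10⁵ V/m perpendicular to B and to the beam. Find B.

Balance of forces in the selector: qE = qvB ⇒ B = E/v.
B = 1.1×10⁵/7.9×10⁵ = 0.14 T.

B = 0.14 T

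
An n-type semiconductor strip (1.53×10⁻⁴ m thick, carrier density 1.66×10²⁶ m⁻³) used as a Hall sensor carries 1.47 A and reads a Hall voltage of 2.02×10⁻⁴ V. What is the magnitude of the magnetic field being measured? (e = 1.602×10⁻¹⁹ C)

From V_H = IB/(n e t), B = V_H n e t / I.
B = (2.02×10⁻⁴)(1.66×10²⁶)(1.602×10⁻¹⁹)(1.53×10⁻⁴)/1.47 ≈ 0.559 T.

B ≈ 0.559 T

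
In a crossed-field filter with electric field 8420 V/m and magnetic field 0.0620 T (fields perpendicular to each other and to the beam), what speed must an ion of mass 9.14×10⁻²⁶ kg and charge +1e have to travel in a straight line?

For undeflected motion the electric and magnetic forces balance: qE = qvB.
v = E/B = 8420/0.0620 = 1.36×10⁵ m/s.

v = 1.36×10⁵ m/s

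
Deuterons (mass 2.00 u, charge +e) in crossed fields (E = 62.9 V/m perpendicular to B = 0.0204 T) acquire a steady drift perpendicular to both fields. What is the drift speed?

v_d ≈ 3080 m/s

In crossed fields the guiding centre drifts at v_d = |E×B|/B² = E/B, independent of charge and mass.
v_d = 62.9/0.0204 = 3080 m/s.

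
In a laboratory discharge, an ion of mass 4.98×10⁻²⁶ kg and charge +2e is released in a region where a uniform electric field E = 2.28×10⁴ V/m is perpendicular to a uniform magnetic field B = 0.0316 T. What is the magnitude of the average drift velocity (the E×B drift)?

v_d ≈ 7.22×10⁵ m/s

The E×B drift speed is v_d = E/B.
v_d = 2.28×10⁴/0.0316 = 7.22×10⁵ m/s.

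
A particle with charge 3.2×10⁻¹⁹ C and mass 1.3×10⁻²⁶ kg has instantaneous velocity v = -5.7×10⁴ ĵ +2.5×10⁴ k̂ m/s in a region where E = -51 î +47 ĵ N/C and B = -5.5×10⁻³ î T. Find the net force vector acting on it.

F ≈ (-1.63×10⁻¹⁷, -2.90×10⁻¹⁷, -1.00×10⁻¹⁶) N

v×B = (0, -138, -314) N/C.
E + v×B = (-51.0, -90.5, -314) N/C.
F = q(E + v×B) = (3.2×10⁻¹⁹ C)·(-51.0, -90.5, -314) = (-1.63×10⁻¹⁷, -2.90×10⁻¹⁷, -1.00×10⁻¹⁶) N.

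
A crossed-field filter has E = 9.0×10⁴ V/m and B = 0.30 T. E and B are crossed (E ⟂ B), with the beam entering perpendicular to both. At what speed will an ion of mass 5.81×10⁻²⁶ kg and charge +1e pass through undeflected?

Zero net Lorentz force requires |qE| = |q v×B|, i.e. E = vB.
v = E/B = 9.0×10⁴/0.30 = 3.0×10⁵ m/s.

v = 3.0×10⁵ m/s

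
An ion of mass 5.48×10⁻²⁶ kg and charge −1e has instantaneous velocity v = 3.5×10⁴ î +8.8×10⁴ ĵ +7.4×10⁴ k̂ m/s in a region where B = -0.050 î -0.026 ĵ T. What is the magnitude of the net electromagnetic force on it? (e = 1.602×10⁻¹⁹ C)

|F| ≈ 8.71×10⁻¹⁶ N

v×B = (1920, -3700, 3490) N/C.
F = q v×B = (−1.602×10⁻¹⁹ C)·(1920, -3700, 3490) = (-3.08×10⁻¹⁶, 5.93×10⁻¹⁶, -5.59×10⁻¹⁶) N.
|F| = 8.71×10⁻¹⁶ N.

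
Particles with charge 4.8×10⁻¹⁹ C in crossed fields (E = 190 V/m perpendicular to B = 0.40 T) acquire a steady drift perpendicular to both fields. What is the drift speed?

v_d ≈ 480 m/s

The steady drift has the magnetic force balancing the electric force, so v_d = E/B.
v_d = 190/0.40 = 480 m/s.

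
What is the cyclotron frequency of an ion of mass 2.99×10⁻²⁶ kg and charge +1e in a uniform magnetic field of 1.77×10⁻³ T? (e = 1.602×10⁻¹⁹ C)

f = |q|B/(2πm).
f = (1.602×10⁻¹⁹)(1.77×10⁻³)/(2π·2.99×10⁻²⁶) ≈ 1510 Hz.

f ≈ 1510 Hz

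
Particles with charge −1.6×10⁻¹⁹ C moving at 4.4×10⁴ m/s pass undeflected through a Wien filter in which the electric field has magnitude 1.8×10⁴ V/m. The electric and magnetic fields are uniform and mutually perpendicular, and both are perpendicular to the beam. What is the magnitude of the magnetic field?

B = 0.41 T

Balance of forces in the selector: qE = qvB ⇒ B = E/v.
B = 1.8×10⁴/4.4×10⁴ = 0.41 T.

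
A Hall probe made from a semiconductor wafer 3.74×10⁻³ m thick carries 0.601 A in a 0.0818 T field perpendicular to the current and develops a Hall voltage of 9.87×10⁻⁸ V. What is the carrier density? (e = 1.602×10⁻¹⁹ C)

n ≈ 8.31×10²⁶ m⁻³

From V_H = IB/(n e t), n = IB/(V_H e t).
n = (0.601)(0.0818)/((9.87×10⁻⁸)(1.602×10⁻¹⁹)(3.74×10⁻³)) ≈ 8.31×10²⁶ m⁻³.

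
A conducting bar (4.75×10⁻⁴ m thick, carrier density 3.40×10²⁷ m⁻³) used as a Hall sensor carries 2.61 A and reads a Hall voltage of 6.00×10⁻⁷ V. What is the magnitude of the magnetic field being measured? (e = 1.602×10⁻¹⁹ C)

B ≈ 0.0595 T

From V_H = IB/(n e t), B = V_H n e t / I.
B = (6.00×10⁻⁷)(3.40×10²⁷)(1.602×10⁻¹⁹)(4.75×10⁻⁴)/2.61 ≈ 0.0595 T.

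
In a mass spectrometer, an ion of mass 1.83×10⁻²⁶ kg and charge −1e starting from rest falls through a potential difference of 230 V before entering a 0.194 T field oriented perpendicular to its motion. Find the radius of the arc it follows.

Acceleration: |q|V = ½mv² ⇒ v = √(2|q|V/m) = √(2·1.602×10⁻¹⁹·230/1.83×10⁻²⁶) ≈ 6.346×10⁴ m/s.
In the field: r = mv/(|q|B) = (1.83×10⁻²⁶)(6.346×10⁴)/((1.602×10⁻¹⁹)(0.194)) ≈ 0.0374 m.

r ≈ 0.0374 m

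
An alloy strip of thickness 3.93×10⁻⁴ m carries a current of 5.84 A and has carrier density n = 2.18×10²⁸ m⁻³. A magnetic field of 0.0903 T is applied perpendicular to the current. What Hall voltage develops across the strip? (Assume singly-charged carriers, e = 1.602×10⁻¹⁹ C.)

V_H ≈ 3.84×10⁻⁷ V

V_H = IB/(n e t).
V_H = (5.84)(0.0903)/((2.18×10²⁸)(1.602×10⁻¹⁹)(3.93×10⁻⁴)) ≈ 3.84×10⁻⁷ V.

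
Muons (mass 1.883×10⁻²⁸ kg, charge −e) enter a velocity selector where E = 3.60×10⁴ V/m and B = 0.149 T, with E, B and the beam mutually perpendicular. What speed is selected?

v = 2.42×10⁵ m/s

Straight-line motion ⇒ electric and magnetic forces cancel, so E = vB.
v = E/B = 3.60×10⁴/0.149 = 2.42×10⁵ m/s.
The result is independent of the particle's charge and mass.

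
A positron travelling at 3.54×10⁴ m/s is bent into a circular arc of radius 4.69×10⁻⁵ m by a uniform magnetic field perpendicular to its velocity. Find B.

From |q|vB = mv²/r, B = mv/(|q|r).
B = (9.109×10⁻³¹)(3.54×10⁴)/((1.602×10⁻¹⁹)(4.69×10⁻⁵)) ≈ 4.29×10⁻³ T.

B ≈ 4.29×10⁻³ T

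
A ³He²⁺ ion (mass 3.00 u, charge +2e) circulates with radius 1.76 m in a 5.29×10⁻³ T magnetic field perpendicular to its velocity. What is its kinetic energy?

KE ≈ 8.93×10⁻¹⁶ J

v = |q|Br/m, then KE = ½mv² = (qBr)²/(2m).
v = (3.204×10⁻¹⁹)(5.29×10⁻³)(1.76)/4.983×10⁻²⁷ ≈ 5.986×10⁵ m/s.
KE = ½(4.983×10⁻²⁷)(5.986×10⁵)² ≈ 8.93×10⁻¹⁶ J.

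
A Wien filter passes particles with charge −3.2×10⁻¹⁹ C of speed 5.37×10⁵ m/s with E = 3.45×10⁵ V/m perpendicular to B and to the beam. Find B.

Balance of forces in the selector: qE = qvB ⇒ B = E/v.
B = 3.45×10⁵/5.37×10⁵ = 0.642 T.

B = 0.642 T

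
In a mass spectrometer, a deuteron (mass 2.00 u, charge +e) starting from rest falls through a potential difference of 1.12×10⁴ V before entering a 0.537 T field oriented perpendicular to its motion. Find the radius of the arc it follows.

Acceleration: |q|V = ½mv² ⇒ v = √(2|q|V/m) = √(2·1.602×10⁻¹⁹·1.12×10⁴/3.322×10⁻²⁷) ≈ 1.039×10⁶ m/s.
In the field: r = mv/(|q|B) = (3.322×10⁻²⁷)(1.039×10⁶)/((1.602×10⁻¹⁹)(0.537)) ≈ 0.0401 m.

r ≈ 0.0401 m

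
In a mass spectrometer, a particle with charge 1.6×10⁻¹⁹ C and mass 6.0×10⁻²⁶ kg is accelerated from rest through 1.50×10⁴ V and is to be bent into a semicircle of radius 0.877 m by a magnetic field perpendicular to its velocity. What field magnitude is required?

B ≈ 0.121 T

v = √(2|q|V/m) = √(2·1.6×10⁻¹⁹·1.50×10⁴/6.0×10⁻²⁶) ≈ 2.828×10⁵ m/s.
B = mv/(|q|r) = (6.0×10⁻²⁶)(2.828×10⁵)/((1.6×10⁻¹⁹)(0.877)) ≈ 0.121 T.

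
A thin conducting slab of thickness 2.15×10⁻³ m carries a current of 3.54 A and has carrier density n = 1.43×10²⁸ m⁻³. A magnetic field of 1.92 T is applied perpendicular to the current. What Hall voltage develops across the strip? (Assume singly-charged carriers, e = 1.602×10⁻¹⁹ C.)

V_H ≈ 1.38×10⁻⁶ V

V_H = IB/(n e t).
V_H = (3.54)(1.92)/((1.43×10²⁸)(1.602×10⁻¹⁹)(2.15×10⁻³)) ≈ 1.38×10⁻⁶ V.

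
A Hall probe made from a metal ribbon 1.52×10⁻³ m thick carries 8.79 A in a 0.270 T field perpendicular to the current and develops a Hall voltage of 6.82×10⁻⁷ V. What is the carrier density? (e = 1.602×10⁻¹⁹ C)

n ≈ 1.43×10²⁸ m⁻³

From V_H = IB/(n e t), n = IB/(V_H e t).
n = (8.79)(0.270)/((6.82×10⁻⁷)(1.602×10⁻¹⁹)(1.52×10⁻³)) ≈ 1.43×10²⁸ m⁻³.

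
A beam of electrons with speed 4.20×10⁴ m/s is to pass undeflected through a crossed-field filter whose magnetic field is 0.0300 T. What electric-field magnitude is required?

E = 1260 V/m

For straight-line motion qE = qvB, so E = vB.
E = 4.20×10⁴ × 0.0300 = 1260 V/m.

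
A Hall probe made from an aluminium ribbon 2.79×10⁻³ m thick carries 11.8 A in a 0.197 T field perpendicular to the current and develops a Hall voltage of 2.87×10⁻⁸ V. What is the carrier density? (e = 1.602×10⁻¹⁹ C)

From V_H = IB/(n e t), n = IB/(V_H e t).
n = (11.8)(0.197)/((2.87×10⁻⁸)(1.602×10⁻¹⁹)(2.79×10⁻³)) ≈ 1.81×10²⁹ m⁻³.

n ≈ 1.81×10²⁹ m⁻³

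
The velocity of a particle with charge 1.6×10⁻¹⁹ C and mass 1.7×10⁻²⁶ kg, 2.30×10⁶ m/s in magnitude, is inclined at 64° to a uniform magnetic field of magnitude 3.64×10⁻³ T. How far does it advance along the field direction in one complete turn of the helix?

p ≈ 185 m

v∥ = v cosθ = 2.30×10⁶·cos64° ≈ 1.008×10⁶ m/s.
T = 2πm/(|q|B) = 2π(1.7×10⁻²⁶)/((1.6×10⁻¹⁹)(3.64×10⁻³)) ≈ 1.834×10⁻⁴ s.
pitch = v∥ T = (1.008×10⁶)(1.834×10⁻⁴) ≈ 185 m.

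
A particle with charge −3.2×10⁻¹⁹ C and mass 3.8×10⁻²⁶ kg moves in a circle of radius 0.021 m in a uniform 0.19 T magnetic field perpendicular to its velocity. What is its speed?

v ≈ 3.4×10⁴ m/s

From |q|vB = mv²/r, v = |q|Br/m.
v = (3.2×10⁻¹⁹)(0.19)(0.021)/3.8×10⁻²⁶ ≈ 3.4×10⁴ m/s.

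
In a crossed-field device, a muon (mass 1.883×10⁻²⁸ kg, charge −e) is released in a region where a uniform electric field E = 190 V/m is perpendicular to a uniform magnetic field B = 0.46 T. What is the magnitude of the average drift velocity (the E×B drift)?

v_d ≈ 410 m/s

The steady drift has the magnetic force balancing the electric force, so v_d = E/B.
v_d = 190/0.46 = 410 m/s.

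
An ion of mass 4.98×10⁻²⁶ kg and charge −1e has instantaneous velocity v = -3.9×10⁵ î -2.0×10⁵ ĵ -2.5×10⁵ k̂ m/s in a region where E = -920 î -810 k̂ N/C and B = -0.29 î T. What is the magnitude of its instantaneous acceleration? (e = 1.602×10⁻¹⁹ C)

|a| ≈ 3.00×10¹¹ m/s²

v×B = (0, 7.25×10⁴, -5.80×10⁴) N/C.
E + v×B = (-920, 7.25×10⁴, -5.88×10⁴) N/C.
F = q(E + v×B) = (−1.602×10⁻¹⁹ C)·(-920, 7.25×10⁴, -5.88×10⁴) = (1.47×10⁻¹⁶, -1.16×10⁻¹⁴, 9.42×10⁻¹⁵) N.
|a| = |F|/m = 1.496×10⁻¹⁴/4.98×10⁻²⁶ ≈ 3.00×10¹¹ m/s².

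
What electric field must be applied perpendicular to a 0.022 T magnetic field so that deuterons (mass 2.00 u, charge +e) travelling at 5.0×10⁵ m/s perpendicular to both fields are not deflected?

E = 1.1×10⁴ V/m

For straight-line motion qE = qvB, so E = vB.
E = 5.0×10⁵ × 0.022 = 1.1×10⁴ V/m.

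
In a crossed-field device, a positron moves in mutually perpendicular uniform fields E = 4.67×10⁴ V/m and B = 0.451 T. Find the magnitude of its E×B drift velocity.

v_d ≈ 1.04×10⁵ m/s

In crossed fields the guiding centre drifts at v_d = |E×B|/B² = E/B, independent of charge and mass.
v_d = 4.67×10⁴/0.451 = 1.04×10⁵ m/s.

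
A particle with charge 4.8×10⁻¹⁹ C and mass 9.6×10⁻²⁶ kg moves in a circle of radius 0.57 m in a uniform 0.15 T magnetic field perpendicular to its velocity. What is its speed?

From |q|vB = mv²/r, v = |q|Br/m.
v = (4.8×10⁻¹⁹)(0.15)(0.57)/9.6×10⁻²⁶ ≈ 4.3×10⁵ m/s.

v ≈ 4.3×10⁵ m/s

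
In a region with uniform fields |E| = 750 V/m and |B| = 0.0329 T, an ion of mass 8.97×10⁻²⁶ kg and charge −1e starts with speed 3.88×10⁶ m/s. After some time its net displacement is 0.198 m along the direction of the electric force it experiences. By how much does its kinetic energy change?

The magnetic force is always ⟂ v and does no work; only the electric force changes KE.
ΔKE = F_E · d = |q|E d = (1.602×10⁻¹⁹)(750)(0.198) ≈ 2.38×10⁻¹⁷ J.

ΔKE ≈ 2.38×10⁻¹⁷ J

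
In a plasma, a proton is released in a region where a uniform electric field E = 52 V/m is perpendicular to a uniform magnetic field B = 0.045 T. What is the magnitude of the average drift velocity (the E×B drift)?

The E×B drift speed is v_d = E/B.
v_d = 52/0.045 = 1200 m/s.

v_d ≈ 1200 m/s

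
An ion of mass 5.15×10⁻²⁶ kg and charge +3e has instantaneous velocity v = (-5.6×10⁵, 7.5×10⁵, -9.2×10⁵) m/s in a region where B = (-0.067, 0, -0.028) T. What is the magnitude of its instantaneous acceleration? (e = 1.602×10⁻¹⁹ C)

|a| ≈ 6.65×10¹¹ m/s²

v×B = (-2.10×10⁴, 4.60×10⁴, 5.02×10⁴) N/C.
F = q v×B = (4.806×10⁻¹⁹ C)·(-2.10×10⁴, 4.60×10⁴, 5.02×10⁴) = (-1.01×10⁻¹⁴, 2.21×10⁻¹⁴, 2.42×10⁻¹⁴) N.
|a| = |F|/m = 3.425×10⁻¹⁴/5.15×10⁻²⁶ ≈ 6.65×10¹¹ m/s².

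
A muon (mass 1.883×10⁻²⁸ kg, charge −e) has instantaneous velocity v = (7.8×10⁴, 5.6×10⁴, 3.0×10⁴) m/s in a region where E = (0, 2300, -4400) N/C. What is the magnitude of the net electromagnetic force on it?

Only an electric field acts, so F = qE = (−1.602×10⁻¹⁹ C)·(0, 2300, -4400) = (0, -3.68×10⁻¹⁶, 7.05×10⁻¹⁶) N.
|F| = 7.95×10⁻¹⁶ N.

|F| ≈ 7.95×10⁻¹⁶ N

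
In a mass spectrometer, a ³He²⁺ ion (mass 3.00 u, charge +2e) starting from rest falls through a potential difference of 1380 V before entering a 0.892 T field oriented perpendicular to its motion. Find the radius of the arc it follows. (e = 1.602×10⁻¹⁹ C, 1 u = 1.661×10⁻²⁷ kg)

Acceleration: |q|V = ½mv² ⇒ v = √(2|q|V/m) = √(2·3.204×10⁻¹⁹·1380/4.983×10⁻²⁷) ≈ 4.213×10⁵ m/s.
In the field: r = mv/(|q|B) = (4.983×10⁻²⁷)(4.213×10⁵)/((3.204×10⁻¹⁹)(0.892)) ≈ 7.34×10⁻³ m.

r ≈ 7.34×10⁻³ m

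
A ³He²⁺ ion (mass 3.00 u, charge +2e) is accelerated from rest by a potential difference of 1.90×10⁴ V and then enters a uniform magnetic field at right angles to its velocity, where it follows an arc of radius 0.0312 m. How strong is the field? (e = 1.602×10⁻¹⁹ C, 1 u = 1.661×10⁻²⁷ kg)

v = √(2|q|V/m) = √(2·3.204×10⁻¹⁹·1.90×10⁴/4.983×10⁻²⁷) ≈ 1.563×10⁶ m/s.
B = mv/(|q|r) = (4.983×10⁻²⁷)(1.563×10⁶)/((3.204×10⁻¹⁹)(0.0312)) ≈ 0.779 T.

B ≈ 0.779 T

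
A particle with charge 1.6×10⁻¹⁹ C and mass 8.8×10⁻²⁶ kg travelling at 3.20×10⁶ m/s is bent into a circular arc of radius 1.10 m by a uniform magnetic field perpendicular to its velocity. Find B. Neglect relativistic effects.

B ≈ 1.60 T

From |q|vB = mv²/r, B = mv/(|q|r).
B = (8.8×10⁻²⁶)(3.20×10⁶)/((1.6×10⁻¹⁹)(1.10)) ≈ 1.60 T.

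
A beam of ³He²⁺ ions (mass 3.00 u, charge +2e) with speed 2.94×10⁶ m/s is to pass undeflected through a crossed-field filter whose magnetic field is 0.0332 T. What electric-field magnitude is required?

For straight-line motion qE = qvB, so E = vB.
E = 2.94×10⁶ × 0.0332 = 9.76×10⁴ V/m.

E = 9.76×10⁴ V/m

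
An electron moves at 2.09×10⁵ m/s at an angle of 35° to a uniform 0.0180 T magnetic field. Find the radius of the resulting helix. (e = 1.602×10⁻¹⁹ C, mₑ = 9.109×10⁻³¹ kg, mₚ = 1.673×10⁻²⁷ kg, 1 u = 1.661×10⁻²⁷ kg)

r ≈ 3.79×10⁻⁵ m

v⊥ = v sinθ = 2.09×10⁵·sin35° ≈ 1.199×10⁵ m/s.
r = m v⊥/(|q|B) = (9.109×10⁻³¹)(1.199×10⁵)/((1.602×10⁻¹⁹)(0.0180)) ≈ 3.79×10⁻⁵ m.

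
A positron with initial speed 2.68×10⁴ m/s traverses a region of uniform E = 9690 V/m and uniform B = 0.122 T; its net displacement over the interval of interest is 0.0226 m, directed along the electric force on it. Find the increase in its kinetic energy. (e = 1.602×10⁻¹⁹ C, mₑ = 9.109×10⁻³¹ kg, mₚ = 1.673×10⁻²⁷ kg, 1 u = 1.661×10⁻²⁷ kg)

The magnetic force is always ⟂ v and does no work; only the electric force changes KE.
ΔKE = F_E · d = |q|E d = (1.602×10⁻¹⁹)(9690)(0.0226) ≈ 3.51×10⁻¹⁷ J.

ΔKE ≈ 3.51×10⁻¹⁷ J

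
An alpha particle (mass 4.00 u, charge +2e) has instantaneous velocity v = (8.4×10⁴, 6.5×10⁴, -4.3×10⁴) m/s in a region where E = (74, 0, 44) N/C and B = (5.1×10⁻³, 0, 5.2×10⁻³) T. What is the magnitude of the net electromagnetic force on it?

v×B = (338, -656, -332) N/C.
E + v×B = (412, -656, -288) N/C.
F = q(E + v×B) = (3.204×10⁻¹⁹ C)·(412, -656, -288) = (1.32×10⁻¹⁶, -2.10×10⁻¹⁶, -9.21×10⁻¹⁷) N.
|F| = 2.65×10⁻¹⁶ N.

|F| ≈ 2.65×10⁻¹⁶ N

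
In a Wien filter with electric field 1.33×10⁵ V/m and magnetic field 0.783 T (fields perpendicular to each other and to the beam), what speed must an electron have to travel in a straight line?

v = 1.70×10⁵ m/s

For undeflected motion the electric and magnetic forces balance: qE = qvB.
v = E/B = 1.33×10⁵/0.783 = 1.70×10⁵ m/s.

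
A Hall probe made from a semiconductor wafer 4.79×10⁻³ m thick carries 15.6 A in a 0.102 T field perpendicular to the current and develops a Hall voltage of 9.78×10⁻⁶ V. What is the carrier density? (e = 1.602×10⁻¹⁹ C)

From V_H = IB/(n e t), n = IB/(V_H e t).
n = (15.6)(0.102)/((9.78×10⁻⁶)(1.602×10⁻¹⁹)(4.79×10⁻³)) ≈ 2.12×10²⁶ m⁻³.

n ≈ 2.12×10²⁶ m⁻³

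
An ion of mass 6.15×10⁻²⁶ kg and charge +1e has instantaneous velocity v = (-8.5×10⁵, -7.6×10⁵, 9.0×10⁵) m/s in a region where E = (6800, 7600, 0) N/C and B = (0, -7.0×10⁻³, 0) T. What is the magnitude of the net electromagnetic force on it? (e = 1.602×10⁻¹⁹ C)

v×B = (6300, 0, 5950) N/C.
E + v×B = (1.31×10⁴, 7600, 5950) N/C.
F = q(E + v×B) = (1.602×10⁻¹⁹ C)·(1.31×10⁴, 7600, 5950) = (2.10×10⁻¹⁵, 1.22×10⁻¹⁵, 9.53×10⁻¹⁶) N.
|F| = 2.61×10⁻¹⁵ N.

|F| ≈ 2.61×10⁻¹⁵ N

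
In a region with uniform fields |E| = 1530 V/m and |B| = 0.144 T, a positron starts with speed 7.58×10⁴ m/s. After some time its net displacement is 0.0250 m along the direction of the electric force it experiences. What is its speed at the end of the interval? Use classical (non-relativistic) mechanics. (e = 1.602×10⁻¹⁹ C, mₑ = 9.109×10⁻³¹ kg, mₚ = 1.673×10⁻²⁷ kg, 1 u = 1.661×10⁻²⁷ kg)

B does no work; ΔKE = |q|E d.
½mv_f² = ½mv₀² + |q|Ed = ½(9.109×10⁻³¹)(7.58×10⁴)² + (1.602×10⁻¹⁹)(1530)(0.0250) ≈ 2.617×10⁻²¹ J + 6.128×10⁻¹⁸ J ≈ 6.130×10⁻¹⁸ J.
v_f = √(2·6.130×10⁻¹⁸/9.109×10⁻³¹) ≈ 3.67×10⁶ m/s.

v_f ≈ 3.67×10⁶ m/s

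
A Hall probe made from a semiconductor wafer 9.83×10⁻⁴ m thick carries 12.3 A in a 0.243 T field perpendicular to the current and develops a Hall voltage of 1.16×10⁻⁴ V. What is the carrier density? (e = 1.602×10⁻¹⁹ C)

n ≈ 1.64×10²⁶ m⁻³

From V_H = IB/(n e t), n = IB/(V_H e t).
n = (12.3)(0.243)/((1.16×10⁻⁴)(1.602×10⁻¹⁹)(9.83×10⁻⁴)) ≈ 1.64×10²⁶ m⁻³.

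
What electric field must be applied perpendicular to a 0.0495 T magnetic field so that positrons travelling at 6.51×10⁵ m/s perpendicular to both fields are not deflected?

E = 3.22×10⁴ V/m

For straight-line motion qE = qvB, so E = vB.
E = 6.51×10⁵ × 0.0495 = 3.22×10⁴ V/m.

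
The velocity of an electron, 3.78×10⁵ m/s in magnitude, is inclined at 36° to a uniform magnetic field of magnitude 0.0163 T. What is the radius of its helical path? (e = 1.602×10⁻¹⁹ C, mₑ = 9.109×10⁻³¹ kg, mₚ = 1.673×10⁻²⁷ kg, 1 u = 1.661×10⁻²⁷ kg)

r ≈ 7.75×10⁻⁵ m

v⊥ = v sinθ = 3.78×10⁵·sin36° ≈ 2.222×10⁵ m/s.
r = m v⊥/(|q|B) = (9.109×10⁻³¹)(2.222×10⁵)/((1.602×10⁻¹⁹)(0.0163)) ≈ 7.75×10⁻⁵ m.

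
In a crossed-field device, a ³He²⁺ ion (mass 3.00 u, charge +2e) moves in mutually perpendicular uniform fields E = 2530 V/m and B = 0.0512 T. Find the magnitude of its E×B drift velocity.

In crossed fields the guiding centre drifts at v_d = |E×B|/B² = E/B, independent of charge and mass.
v_d = 2530/0.0512 = 4.94×10⁴ m/s.

v_d ≈ 4.94×10⁴ m/s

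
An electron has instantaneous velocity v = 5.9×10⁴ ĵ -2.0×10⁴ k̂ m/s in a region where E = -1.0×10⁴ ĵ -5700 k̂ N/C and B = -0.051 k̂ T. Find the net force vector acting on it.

v×B = (-3010, 0, 0) N/C.
E + v×B = (-3010, -1.00×10⁴, -5700) N/C.
F = q(E + v×B) = (−1.602×10⁻¹⁹ C)·(-3010, -1.00×10⁴, -5700) = (4.82×10⁻¹⁶, 1.60×10⁻¹⁵, 9.13×10⁻¹⁶) N.

F ≈ (4.82×10⁻¹⁶, 1.60×10⁻¹⁵, 9.13×10⁻¹⁶) N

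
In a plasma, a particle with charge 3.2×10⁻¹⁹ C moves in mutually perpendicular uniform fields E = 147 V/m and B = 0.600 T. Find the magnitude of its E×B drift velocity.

The steady drift has the magnetic force balancing the electric force, so v_d = E/B.
v_d = 147/0.600 = 245 m/s.

v_d ≈ 245 m/s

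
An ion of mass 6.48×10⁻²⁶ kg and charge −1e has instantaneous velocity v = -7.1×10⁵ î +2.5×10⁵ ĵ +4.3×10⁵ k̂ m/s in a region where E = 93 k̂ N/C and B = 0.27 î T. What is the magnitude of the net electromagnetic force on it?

v×B = (0, 1.16×10⁵, -6.75×10⁴) N/C.
E + v×B = (0, 1.16×10⁵, -6.74×10⁴) N/C.
F = q(E + v×B) = (−1.602×10⁻¹⁹ C)·(0, 1.16×10⁵, -6.74×10⁴) = (0, -1.86×10⁻¹⁴, 1.08×10⁻¹⁴) N.
|F| = 2.15×10⁻¹⁴ N.

|F| ≈ 2.15×10⁻¹⁴ N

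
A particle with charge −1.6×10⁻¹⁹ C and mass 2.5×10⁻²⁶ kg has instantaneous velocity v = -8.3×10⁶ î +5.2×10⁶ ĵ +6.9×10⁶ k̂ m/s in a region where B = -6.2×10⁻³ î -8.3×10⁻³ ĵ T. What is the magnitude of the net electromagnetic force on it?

v×B = (5.73×10⁴, -4.28×10⁴, 1.01×10⁵) N/C.
F = q v×B = (−1.6×10⁻¹⁹ C)·(5.73×10⁴, -4.28×10⁴, 1.01×10⁵) = (-9.16×10⁻¹⁵, 6.84×10⁻¹⁵, -1.62×10⁻¹⁴) N.
|F| = 1.98×10⁻¹⁴ N.

|F| ≈ 1.98×10⁻¹⁴ N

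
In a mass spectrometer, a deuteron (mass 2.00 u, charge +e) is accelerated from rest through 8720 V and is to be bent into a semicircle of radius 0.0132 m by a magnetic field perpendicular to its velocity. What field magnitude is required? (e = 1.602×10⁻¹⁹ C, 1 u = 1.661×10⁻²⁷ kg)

B ≈ 1.44 T

v = √(2|q|V/m) = √(2·1.602×10⁻¹⁹·8720/3.322×10⁻²⁷) ≈ 9.171×10⁵ m/s.
B = mv/(|q|r) = (3.322×10⁻²⁷)(9.171×10⁵)/((1.602×10⁻¹⁹)(0.0132)) ≈ 1.44 T.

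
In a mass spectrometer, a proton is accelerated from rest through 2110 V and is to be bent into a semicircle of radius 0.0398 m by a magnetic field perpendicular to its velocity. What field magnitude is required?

v = √(2|q|V/m) = √(2·1.602×10⁻¹⁹·2110/1.673×10⁻²⁷) ≈ 6.357×10⁵ m/s.
B = mv/(|q|r) = (1.673×10⁻²⁷)(6.357×10⁵)/((1.602×10⁻¹⁹)(0.0398)) ≈ 0.167 T.

B ≈ 0.167 T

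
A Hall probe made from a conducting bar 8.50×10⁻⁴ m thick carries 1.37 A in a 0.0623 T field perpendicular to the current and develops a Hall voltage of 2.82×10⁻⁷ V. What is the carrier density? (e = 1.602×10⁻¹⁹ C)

n ≈ 2.22×10²⁷ m⁻³

From V_H = IB/(n e t), n = IB/(V_H e t).
n = (1.37)(0.0623)/((2.82×10⁻⁷)(1.602×10⁻¹⁹)(8.50×10⁻⁴)) ≈ 2.22×10²⁷ m⁻³.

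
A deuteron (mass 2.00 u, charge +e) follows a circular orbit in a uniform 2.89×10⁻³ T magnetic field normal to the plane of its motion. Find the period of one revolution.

The cyclotron period depends only on m, q, B: T = 2πm/(|q|B).
T = 2π(3.322×10⁻²⁷)/((1.602×10⁻¹⁹)(2.89×10⁻³)) ≈ 4.51×10⁻⁵ s.

T ≈ 4.51×10⁻⁵ s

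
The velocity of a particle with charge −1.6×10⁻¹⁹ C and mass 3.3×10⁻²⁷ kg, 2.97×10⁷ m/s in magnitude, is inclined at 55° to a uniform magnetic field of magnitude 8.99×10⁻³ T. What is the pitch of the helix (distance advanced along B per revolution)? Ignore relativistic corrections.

v∥ = v cosθ = 2.97×10⁷·cos55° ≈ 1.704×10⁷ m/s.
T = 2πm/(|q|B) = 2π(3.3×10⁻²⁷)/((1.6×10⁻¹⁹)(8.99×10⁻³)) ≈ 1.441×10⁻⁵ s.
pitch = v∥ T = (1.704×10⁷)(1.441×10⁻⁵) ≈ 246 m.

p ≈ 246 m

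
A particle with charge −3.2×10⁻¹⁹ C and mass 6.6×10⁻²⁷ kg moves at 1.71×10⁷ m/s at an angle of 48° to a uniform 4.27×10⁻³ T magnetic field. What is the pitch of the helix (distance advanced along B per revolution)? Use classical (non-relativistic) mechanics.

p ≈ 347 m

v∥ = v cosθ = 1.71×10⁷·cos48° ≈ 1.144×10⁷ m/s.
T = 2πm/(|q|B) = 2π(6.6×10⁻²⁷)/((3.2×10⁻¹⁹)(4.27×10⁻³)) ≈ 3.035×10⁻⁵ s.
pitch = v∥ T = (1.144×10⁷)(3.035×10⁻⁵) ≈ 347 m.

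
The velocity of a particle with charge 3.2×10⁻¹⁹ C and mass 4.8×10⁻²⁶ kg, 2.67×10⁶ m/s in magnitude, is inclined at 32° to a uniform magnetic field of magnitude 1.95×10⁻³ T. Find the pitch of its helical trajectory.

v∥ = v cosθ = 2.67×10⁶·cos32° ≈ 2.264×10⁶ m/s.
T = 2πm/(|q|B) = 2π(4.8×10⁻²⁶)/((3.2×10⁻¹⁹)(1.95×10⁻³)) ≈ 4.833×10⁻⁴ s.
pitch = v∥ T = (2.264×10⁶)(4.833×10⁻⁴) ≈ 1090 m.

p ≈ 1090 m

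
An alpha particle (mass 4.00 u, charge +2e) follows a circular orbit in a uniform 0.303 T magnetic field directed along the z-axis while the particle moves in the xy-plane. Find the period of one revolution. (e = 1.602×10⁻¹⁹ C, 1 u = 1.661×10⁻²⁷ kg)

The cyclotron period depends only on m, q, B: T = 2πm/(|q|B).
T = 2π(6.644×10⁻²⁷)/((3.204×10⁻¹⁹)(0.303)) ≈ 4.30×10⁻⁷ s.

T ≈ 4.30×10⁻⁷ s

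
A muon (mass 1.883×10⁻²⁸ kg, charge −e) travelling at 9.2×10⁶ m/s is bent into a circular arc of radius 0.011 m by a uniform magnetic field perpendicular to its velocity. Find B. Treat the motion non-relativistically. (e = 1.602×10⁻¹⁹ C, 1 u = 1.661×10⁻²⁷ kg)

From |q|vB = mv²/r, B = mv/(|q|r).
B = (1.883×10⁻²⁸)(9.2×10⁶)/((1.602×10⁻¹⁹)(0.011)) ≈ 0.98 T.

B ≈ 0.98 T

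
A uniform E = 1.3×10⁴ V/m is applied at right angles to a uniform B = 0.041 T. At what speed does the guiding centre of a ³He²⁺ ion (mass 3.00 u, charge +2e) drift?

The steady drift has the magnetic force balancing the electric force, so v_d = E/B.
v_d = 1.3×10⁴/0.041 = 3.2×10⁵ m/s.

v_d ≈ 3.2×10⁵ m/s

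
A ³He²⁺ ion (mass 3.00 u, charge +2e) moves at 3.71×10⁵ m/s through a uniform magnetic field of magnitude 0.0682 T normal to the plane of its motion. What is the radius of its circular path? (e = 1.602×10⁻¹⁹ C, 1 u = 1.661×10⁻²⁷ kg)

r ≈ 0.0846 m

The magnetic force provides the centripetal force: |q|vB = mv²/r.
r = mv/(|q|B) = (4.983×10⁻²⁷)(3.71×10⁵)/((3.204×10⁻¹⁹)(0.0682)) ≈ 0.0846 m.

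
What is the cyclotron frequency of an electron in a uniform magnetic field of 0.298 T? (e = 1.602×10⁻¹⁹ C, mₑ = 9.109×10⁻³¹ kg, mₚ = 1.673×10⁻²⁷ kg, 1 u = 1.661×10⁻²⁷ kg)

f = |q|B/(2πm).
f = (1.602×10⁻¹⁹)(0.298)/(2π·9.109×10⁻³¹) ≈ 8.34×10⁹ Hz.

f ≈ 8.34×10⁹ Hz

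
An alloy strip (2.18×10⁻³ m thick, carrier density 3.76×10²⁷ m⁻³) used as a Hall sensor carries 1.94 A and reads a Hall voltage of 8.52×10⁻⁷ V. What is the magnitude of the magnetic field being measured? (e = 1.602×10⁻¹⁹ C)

From V_H = IB/(n e t), B = V_H n e t / I.
B = (8.52×10⁻⁷)(3.76×10²⁷)(1.602×10⁻¹⁹)(2.18×10⁻³)/1.94 ≈ 0.577 T.

B ≈ 0.577 T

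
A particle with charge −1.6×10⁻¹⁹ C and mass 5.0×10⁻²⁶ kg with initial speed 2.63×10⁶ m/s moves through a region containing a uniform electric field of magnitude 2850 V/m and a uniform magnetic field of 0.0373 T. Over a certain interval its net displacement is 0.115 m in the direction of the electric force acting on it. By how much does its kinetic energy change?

ΔKE ≈ 5.24×10⁻¹⁷ J

The magnetic force is always ⟂ v and does no work; only the electric force changes KE.
ΔKE = F_E · d = |q|E d = (1.6×10⁻¹⁹)(2850)(0.115) ≈ 5.24×10⁻¹⁷ J.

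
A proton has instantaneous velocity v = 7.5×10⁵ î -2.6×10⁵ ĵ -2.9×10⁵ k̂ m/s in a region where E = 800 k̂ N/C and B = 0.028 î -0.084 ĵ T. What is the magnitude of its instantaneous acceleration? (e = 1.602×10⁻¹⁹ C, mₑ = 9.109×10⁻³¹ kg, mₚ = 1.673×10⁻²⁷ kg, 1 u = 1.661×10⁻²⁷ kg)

|a| ≈ 5.81×10¹² m/s²

v×B = (-2.44×10⁴, -8120, -5.57×10⁴) N/C.
E + v×B = (-2.44×10⁴, -8120, -5.49×10⁴) N/C.
F = q(E + v×B) = (1.602×10⁻¹⁹ C)·(-2.44×10⁴, -8120, -5.49×10⁴) = (-3.90×10⁻¹⁵, -1.30×10⁻¹⁵, -8.80×10⁻¹⁵) N.
|a| = |F|/m = 9.712×10⁻¹⁵/1.673×10⁻²⁷ ≈ 5.81×10¹² m/s².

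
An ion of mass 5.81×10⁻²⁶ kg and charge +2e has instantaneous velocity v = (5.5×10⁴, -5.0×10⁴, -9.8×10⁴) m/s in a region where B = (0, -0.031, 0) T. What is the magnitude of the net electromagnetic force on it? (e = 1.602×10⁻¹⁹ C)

v×B = (-3040, 0, -1700) N/C.
F = q v×B = (3.204×10⁻¹⁹ C)·(-3040, 0, -1700) = (-9.73×10⁻¹⁶, 0, -5.46×10⁻¹⁶) N.
|F| = 1.12×10⁻¹⁵ N.

|F| ≈ 1.12×10⁻¹⁵ N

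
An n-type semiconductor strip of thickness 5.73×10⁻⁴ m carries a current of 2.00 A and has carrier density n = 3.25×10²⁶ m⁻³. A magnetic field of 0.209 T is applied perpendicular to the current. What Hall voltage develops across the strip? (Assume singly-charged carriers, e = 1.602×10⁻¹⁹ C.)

V_H = IB/(n e t).
V_H = (2.00)(0.209)/((3.25×10²⁶)(1.602×10⁻¹⁹)(5.73×10⁻⁴)) ≈ 1.40×10⁻⁵ V.

V_H ≈ 1.40×10⁻⁵ V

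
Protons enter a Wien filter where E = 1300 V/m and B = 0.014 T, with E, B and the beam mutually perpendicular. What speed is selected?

v = 9.3×10⁴ m/s

Zero net Lorentz force requires |qE| = |q v×B|, i.e. E = vB.
v = E/B = 1300/0.014 = 9.3×10⁴ m/s.
The result is independent of the particle's charge and mass.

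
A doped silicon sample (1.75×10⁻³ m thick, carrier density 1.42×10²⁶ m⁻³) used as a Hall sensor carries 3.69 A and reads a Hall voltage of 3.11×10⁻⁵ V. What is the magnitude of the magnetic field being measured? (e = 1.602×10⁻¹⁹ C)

From V_H = IB/(n e t), B = V_H n e t / I.
B = (3.11×10⁻⁵)(1.42×10²⁶)(1.602×10⁻¹⁹)(1.75×10⁻³)/3.69 ≈ 0.336 T.

B ≈ 0.336 T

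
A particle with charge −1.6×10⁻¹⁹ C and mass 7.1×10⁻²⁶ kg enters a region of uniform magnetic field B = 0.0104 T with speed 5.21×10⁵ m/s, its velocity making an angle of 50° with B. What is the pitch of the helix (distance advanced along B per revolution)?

v∥ = v cosθ = 5.21×10⁵·cos50° ≈ 3.349×10⁵ m/s.
T = 2πm/(|q|B) = 2π(7.1×10⁻²⁶)/((1.6×10⁻¹⁹)(0.0104)) ≈ 2.681×10⁻⁴ s.
pitch = v∥ T = (3.349×10⁵)(2.681×10⁻⁴) ≈ 89.8 m.

p ≈ 89.8 m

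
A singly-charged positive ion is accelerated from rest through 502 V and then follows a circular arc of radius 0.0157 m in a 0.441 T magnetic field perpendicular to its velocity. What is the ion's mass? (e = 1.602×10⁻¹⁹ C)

m ≈ 7.65×10⁻²⁷ kg

Combine |q|V = ½mv² and r = mv/(|q|B): eliminate v to get m = qB²r²/(2V).
m = (1.602×10⁻¹⁹)(0.441)²(0.0157)²/(2·502) ≈ 7.65×10⁻²⁷ kg.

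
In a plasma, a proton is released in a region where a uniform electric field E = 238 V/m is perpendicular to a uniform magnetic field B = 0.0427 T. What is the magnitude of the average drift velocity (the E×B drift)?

The steady drift has the magnetic force balancing the electric force, so v_d = E/B.
v_d = 238/0.0427 = 5570 m/s.

v_d ≈ 5570 m/s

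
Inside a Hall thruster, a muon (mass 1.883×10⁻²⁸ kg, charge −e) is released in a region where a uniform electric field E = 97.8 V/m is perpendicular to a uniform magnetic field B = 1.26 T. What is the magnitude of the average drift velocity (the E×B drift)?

The steady drift has the magnetic force balancing the electric force, so v_d = E/B.
v_d = 97.8/1.26 = 77.6 m/s.

v_d ≈ 77.6 m/s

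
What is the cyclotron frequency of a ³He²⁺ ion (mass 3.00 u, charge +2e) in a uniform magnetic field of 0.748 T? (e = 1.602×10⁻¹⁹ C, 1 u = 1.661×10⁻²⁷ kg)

f ≈ 7.65×10⁶ Hz

f = |q|B/(2πm).
f = (3.204×10⁻¹⁹)(0.748)/(2π·4.983×10⁻²⁷) ≈ 7.65×10⁶ Hz.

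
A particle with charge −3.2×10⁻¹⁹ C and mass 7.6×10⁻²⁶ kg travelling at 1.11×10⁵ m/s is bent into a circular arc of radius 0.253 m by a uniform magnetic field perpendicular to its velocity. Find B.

From |q|vB = mv²/r, B = mv/(|q|r).
B = (7.6×10⁻²⁶)(1.11×10⁵)/((3.2×10⁻¹⁹)(0.253)) ≈ 0.104 T.

B ≈ 0.104 T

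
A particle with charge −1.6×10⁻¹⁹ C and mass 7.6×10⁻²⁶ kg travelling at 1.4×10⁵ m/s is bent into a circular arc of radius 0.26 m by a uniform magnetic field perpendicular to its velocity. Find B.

From |q|vB = mv²/r, B = mv/(|q|r).
B = (7.6×10⁻²⁶)(1.4×10⁵)/((1.6×10⁻¹⁹)(0.26)) ≈ 0.26 T.

B ≈ 0.26 T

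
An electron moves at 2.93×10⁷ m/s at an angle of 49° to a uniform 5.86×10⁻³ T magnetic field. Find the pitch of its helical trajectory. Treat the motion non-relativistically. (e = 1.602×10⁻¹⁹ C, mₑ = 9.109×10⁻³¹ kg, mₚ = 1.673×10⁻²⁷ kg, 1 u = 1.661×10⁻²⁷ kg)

v∥ = v cosθ = 2.93×10⁷·cos49° ≈ 1.922×10⁷ m/s.
T = 2πm/(|q|B) = 2π(9.109×10⁻³¹)/((1.602×10⁻¹⁹)(5.86×10⁻³)) ≈ 6.097×10⁻⁹ s.
pitch = v∥ T = (1.922×10⁷)(6.097×10⁻⁹) ≈ 0.117 m.

p ≈ 0.117 m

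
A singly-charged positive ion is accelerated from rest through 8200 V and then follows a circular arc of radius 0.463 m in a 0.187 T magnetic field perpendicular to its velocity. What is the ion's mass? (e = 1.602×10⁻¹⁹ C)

Combine |q|V = ½mv² and r = mv/(|q|B): eliminate v to get m = qB²r²/(2V).
m = (1.602×10⁻¹⁹)(0.187)²(0.463)²/(2·8200) ≈ 7.32×10⁻²⁶ kg.

m ≈ 7.32×10⁻²⁶ kg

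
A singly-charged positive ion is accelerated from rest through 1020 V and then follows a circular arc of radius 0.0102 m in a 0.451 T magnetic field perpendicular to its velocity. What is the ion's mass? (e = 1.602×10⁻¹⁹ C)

m ≈ 1.66×10⁻²⁷ kg

Combine |q|V = ½mv² and r = mv/(|q|B): eliminate v to get m = qB²r²/(2V).
m = (1.602×10⁻¹⁹)(0.451)²(0.0102)²/(2·1020) ≈ 1.66×10⁻²⁷ kg.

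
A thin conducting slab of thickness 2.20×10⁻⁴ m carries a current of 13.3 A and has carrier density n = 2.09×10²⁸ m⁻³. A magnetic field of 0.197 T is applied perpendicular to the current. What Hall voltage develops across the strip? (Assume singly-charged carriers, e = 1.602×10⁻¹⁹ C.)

V_H ≈ 3.56×10⁻⁶ V

V_H = IB/(n e t).
V_H = (13.3)(0.197)/((2.09×10²⁸)(1.602×10⁻¹⁹)(2.20×10⁻⁴)) ≈ 3.56×10⁻⁶ V.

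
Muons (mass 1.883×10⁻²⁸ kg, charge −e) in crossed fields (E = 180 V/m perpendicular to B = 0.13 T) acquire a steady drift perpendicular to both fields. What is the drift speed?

In crossed fields the guiding centre drifts at v_d = |E×B|/B² = E/B, independent of charge and mass.
v_d = 180/0.13 = 1400 m/s.

v_d ≈ 1400 m/s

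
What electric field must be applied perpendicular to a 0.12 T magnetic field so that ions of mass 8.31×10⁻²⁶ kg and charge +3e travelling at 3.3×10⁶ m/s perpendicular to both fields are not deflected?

E = 4.0×10⁵ V/m

For straight-line motion qE = qvB, so E = vB.
E = 3.3×10⁶ × 0.12 = 4.0×10⁵ V/m.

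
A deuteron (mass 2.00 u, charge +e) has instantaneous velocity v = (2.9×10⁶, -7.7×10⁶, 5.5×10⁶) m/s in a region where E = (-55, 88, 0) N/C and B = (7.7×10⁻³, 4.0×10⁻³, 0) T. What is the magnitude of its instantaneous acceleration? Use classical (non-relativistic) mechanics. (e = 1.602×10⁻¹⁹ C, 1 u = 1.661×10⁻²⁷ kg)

|a| ≈ 4.12×10¹² m/s²

v×B = (-2.20×10⁴, 4.24×10⁴, 7.09×10⁴) N/C.
E + v×B = (-2.21×10⁴, 4.24×10⁴, 7.09×10⁴) N/C.
F = q(E + v×B) = (1.602×10⁻¹⁹ C)·(-2.21×10⁴, 4.24×10⁴, 7.09×10⁴) = (-3.53×10⁻¹⁵, 6.80×10⁻¹⁵, 1.14×10⁻¹⁴) N.
|a| = |F|/m = 1.370×10⁻¹⁴/3.322×10⁻²⁷ ≈ 4.12×10¹² m/s².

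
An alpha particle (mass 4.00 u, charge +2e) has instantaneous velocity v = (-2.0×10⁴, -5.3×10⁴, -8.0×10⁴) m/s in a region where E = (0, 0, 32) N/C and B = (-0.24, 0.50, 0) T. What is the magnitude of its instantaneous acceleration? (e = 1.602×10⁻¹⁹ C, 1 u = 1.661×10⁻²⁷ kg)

v×B = (4.00×10⁴, 1.92×10⁴, -2.27×10⁴) N/C.
E + v×B = (4.00×10⁴, 1.92×10⁴, -2.27×10⁴) N/C.
F = q(E + v×B) = (3.204×10⁻¹⁹ C)·(4.00×10⁴, 1.92×10⁴, -2.27×10⁴) = (1.28×10⁻¹⁴, 6.15×10⁻¹⁵, -7.27×10⁻¹⁵) N.
|a| = |F|/m = 1.597×10⁻¹⁴/6.644×10⁻²⁷ ≈ 2.40×10¹² m/s².

|a| ≈ 2.40×10¹² m/s²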